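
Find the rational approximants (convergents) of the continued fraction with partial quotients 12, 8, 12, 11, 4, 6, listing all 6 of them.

12/1, 97/8, 1176/97, 13033/1075, 53308/4397, 332881/27457

Using the convergent recurrence p_i = a_i*p_{i-1} + p_{i-2}, q_i = a_i*q_{i-1} + q_{i-2} with p_{-2}=0, p_{-1}=1, q_{-2}=1, q_{-1}=0:
  i=0: a_0=12, p_0 = 12*1 + 0 = 12, q_0 = 12*0 + 1 = 1.
  i=1: a_1=8, p_1 = 8*12 + 1 = 97, q_1 = 8*1 + 0 = 8.
  i=2: a_2=12, p_2 = 12*97 + 12 = 1176, q_2 = 12*8 + 1 = 97.
  i=3: a_3=11, p_3 = 11*1176 + 97 = 13033, q_3 = 11*97 + 8 = 1075.
  i=4: a_4=4, p_4 = 4*13033 + 1176 = 53308, q_4 = 4*1075 + 97 = 4397.
  i=5: a_5=6, p_5 = 6*53308 + 13033 = 332881, q_5 = 6*4397 + 1075 = 27457.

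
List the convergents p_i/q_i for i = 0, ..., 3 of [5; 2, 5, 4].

5/1, 11/2, 60/11, 251/46

Using the convergent recurrence p_i = a_i*p_{i-1} + p_{i-2}, q_i = a_i*q_{i-1} + q_{i-2} with p_{-2}=0, p_{-1}=1, q_{-2}=1, q_{-1}=0:
  i=0: a_0=5, p_0 = 5*1 + 0 = 5, q_0 = 5*0 + 1 = 1.
  i=1: a_1=2, p_1 = 2*5 + 1 = 11, q_1 = 2*1 + 0 = 2.
  i=2: a_2=5, p_2 = 5*11 + 5 = 60, q_2 = 5*2 + 1 = 11.
  i=3: a_3=4, p_3 = 4*60 + 11 = 251, q_3 = 4*11 + 2 = 46.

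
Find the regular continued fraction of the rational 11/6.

Run the Euclidean algorithm on 11 and 6; the successive quotients are the partial quotients a_0, a_1, ... (each step inverts the fractional part left over by the previous one):
  11 = 1*6 + 5, so a_0 = 1.
  6 = 1*5 + 1, so a_1 = 1.
  5 = 5*1 + 0, so a_2 = 5.
The remainder reaches 0 after 3 divisions, so the expansion has 3 partial quotients, read off in order.

[1; 1, 5]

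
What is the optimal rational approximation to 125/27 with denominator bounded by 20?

Expand x = 125/27 as a continued fraction with the Euclidean algorithm:
  125 = 4*27 + 17, so a_0 = 4.
  27 = 1*17 + 10, so a_1 = 1.
  17 = 1*10 + 7, so a_2 = 1.
  10 = 1*7 + 3, so a_3 = 1.
  7 = 2*3 + 1, so a_4 = 2.
  3 = 3*1 + 0, so a_5 = 3.
so x = [4; 1, 1, 1, 2, 3].
Convergents (p_i = a_i*p_{i-1} + p_{i-2}, q_i = a_i*q_{i-1} + q_{i-2} with p_{-2}=0, p_{-1}=1, q_{-2}=1, q_{-1}=0), until the denominator exceeds 20:
  i=0: a_0=4, p_0 = 4*1 + 0 = 4, q_0 = 4*0 + 1 = 1.
  i=1: a_1=1, p_1 = 1*4 + 1 = 5, q_1 = 1*1 + 0 = 1.
  i=2: a_2=1, p_2 = 1*5 + 4 = 9, q_2 = 1*1 + 1 = 2.
  i=3: a_3=1, p_3 = 1*9 + 5 = 14, q_3 = 1*2 + 1 = 3.
  i=4: a_4=2, p_4 = 2*14 + 9 = 37, q_4 = 2*3 + 2 = 8.
  i=5: a_5=3, p_5 = 3*37 + 14 = 125, q_5 = 3*8 + 3 = 27.
q_5 = 27 > 20, so the last convergent with denominator <= 20 is p_4/q_4 = 37/8.
The closest fraction with denominator <= 20 is either p_4/q_4 or the intermediate fraction (k*p_4 + p_3)/(k*q_4 + q_3) with the largest k >= 1 whose denominator stays <= 20; these approach x as k grows, and every other convergent or intermediate fraction in range is farther away.
Largest k: floor((20 - q_3)/q_4) = floor((20 - 3)/8) = 2.
That gives (2*37 + 14)/(2*8 + 3) = 88/19.
Compare the errors: |x - 37/8| = |125*8 - 37*27|/(27*8) = 1/216, and |x - 88/19| = |125*19 - 88*27|/(27*19) = 1/513.
Cross-multiplying, 1*216 = 216 < 513 = 1*513, so 1/513 is smaller: the intermediate fraction 88/19 is closer to x than 37/8.

88/19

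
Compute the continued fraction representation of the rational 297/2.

Run the Euclidean algorithm on 297 and 2; the successive quotients are the partial quotients a_0, a_1, ... (each step inverts the fractional part left over by the previous one):
  297 = 148*2 + 1, so a_0 = 148.
  2 = 2*1 + 0, so a_1 = 2.
The remainder reaches 0 after 2 divisions, so the expansion has 2 partial quotients, read off in order.

[148; 2]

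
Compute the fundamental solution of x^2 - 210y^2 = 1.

(x, y) = (29, 2)

First expand sqrt(210) as a continued fraction. With x_i = (sqrt(210) + m_i)/d_i and (m_0, d_0) = (0, 1): a_0 = floor(sqrt(210)) = 14, since 14^2 = 196 <= 210 < 225 = 15^2.
Iterate m_{i+1} = d_i*a_i - m_i, d_{i+1} = (210 - m_{i+1}^2)/d_i, a_{i+1} = floor((a_0 + m_{i+1})/d_{i+1}):
  m_1 = 1*14 - 0 = 14, d_1 = (210 - 14^2)/1 = 14/1 = 14, a_1 = floor((14 + 14)/14) = 2.
  m_2 = 14*2 - 14 = 14, d_2 = (210 - 14^2)/14 = 14/14 = 1, a_2 = floor((14 + 14)/1) = 28.
  m_3 = 1*28 - 14 = 14, d_3 = (210 - 14^2)/1 = 14/1 = 14: (m_3, d_3) = (m_1, d_1) = (14, 14), so from here the quotients repeat a_1, a_2; the period length is 2.
So sqrt(210) = [14; (2, 28)] with period length k = 2.
k is even, so the fundamental solution of x^2 - 210y^2 = 1 is (p_{k-1}, q_{k-1}) = (p_1, q_1); compute convergents through index 1.
Convergents (p_i = a_i*p_{i-1} + p_{i-2}, q_i = a_i*q_{i-1} + q_{i-2} with p_{-2}=0, p_{-1}=1, q_{-2}=1, q_{-1}=0):
  i=0: a_0=14, p_0 = 14*1 + 0 = 14, q_0 = 14*0 + 1 = 1.
  i=1: a_1=2, p_1 = 2*14 + 1 = 29, q_1 = 2*1 + 0 = 2.
Check: 29^2 - 210*2^2 = 841 - 840 = 1, so (x, y) = (29, 2) solves the equation, and by the theorem it is the least positive solution.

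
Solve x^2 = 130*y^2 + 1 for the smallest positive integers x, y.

(x, y) = (6499, 570)

First expand sqrt(130) as a continued fraction. With x_i = (sqrt(130) + m_i)/d_i and (m_0, d_0) = (0, 1): a_0 = floor(sqrt(130)) = 11, since 11^2 = 121 <= 130 < 144 = 12^2.
Iterate m_{i+1} = d_i*a_i - m_i, d_{i+1} = (130 - m_{i+1}^2)/d_i, a_{i+1} = floor((a_0 + m_{i+1})/d_{i+1}):
  m_1 = 1*11 - 0 = 11, d_1 = (130 - 11^2)/1 = 9/1 = 9, a_1 = floor((11 + 11)/9) = 2.
  m_2 = 9*2 - 11 = 7, d_2 = (130 - 7^2)/9 = 81/9 = 9, a_2 = floor((11 + 7)/9) = 2.
  m_3 = 9*2 - 7 = 11, d_3 = (130 - 11^2)/9 = 9/9 = 1, a_3 = floor((11 + 11)/1) = 22.
  m_4 = 1*22 - 11 = 11, d_4 = (130 - 11^2)/1 = 9/1 = 9: (m_4, d_4) = (m_1, d_1) = (11, 9), so from here the quotients repeat a_1, ..., a_3; the period length is 3.
So sqrt(130) = [11; (2, 2, 22)] with period length k = 3.
k is odd, so (p_{k-1}, q_{k-1}) only solves x^2 - 130y^2 = -1 and the fundamental solution of x^2 - 130y^2 = 1 is (p_{2k-1}, q_{2k-1}) = (p_5, q_5); compute convergents through index 5, running through the period twice.
Convergents (p_i = a_i*p_{i-1} + p_{i-2}, q_i = a_i*q_{i-1} + q_{i-2} with p_{-2}=0, p_{-1}=1, q_{-2}=1, q_{-1}=0):
  i=0: a_0=11, p_0 = 11*1 + 0 = 11, q_0 = 11*0 + 1 = 1.
  i=1: a_1=2, p_1 = 2*11 + 1 = 23, q_1 = 2*1 + 0 = 2.
  i=2: a_2=2, p_2 = 2*23 + 11 = 57, q_2 = 2*2 + 1 = 5.
  i=3: a_3=22, p_3 = 22*57 + 23 = 1277, q_3 = 22*5 + 2 = 112.
  i=4: a_4=2, p_4 = 2*1277 + 57 = 2611, q_4 = 2*112 + 5 = 229.
  i=5: a_5=2, p_5 = 2*2611 + 1277 = 6499, q_5 = 2*229 + 112 = 570.
Indeed p_2^2 - 130*q_2^2 = 3249 - 3250 = -1, not +1.
Check: 6499^2 - 130*570^2 = 42237001 - 42237000 = 1, so (x, y) = (6499, 570) solves the equation, and by the theorem it is the least positive solution.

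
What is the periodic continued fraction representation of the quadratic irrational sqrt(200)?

Write x_i = (sqrt(200) + m_i)/d_i with (m_0, d_0) = (0, 1). a_0 = floor(sqrt(200)) = 14, since 14^2 = 196 <= 200 < 225 = 15^2.
Iterate m_{i+1} = d_i*a_i - m_i, d_{i+1} = (200 - m_{i+1}^2)/d_i, a_{i+1} = floor((a_0 + m_{i+1})/d_{i+1}):
  m_1 = 1*14 - 0 = 14, d_1 = (200 - 14^2)/1 = 4/1 = 4, a_1 = floor((14 + 14)/4) = 7.
  m_2 = 4*7 - 14 = 14, d_2 = (200 - 14^2)/4 = 4/4 = 1, a_2 = floor((14 + 14)/1) = 28.
  m_3 = 1*28 - 14 = 14, d_3 = (200 - 14^2)/1 = 4/1 = 4: (m_3, d_3) = (m_1, d_1) = (14, 4), so from here the quotients repeat a_1, a_2; the period length is 2.
Hence the expansion of sqrt(200) is a_0 = 14 followed by the repeating block 7, 28 (period 2).

[14; (7, 28)]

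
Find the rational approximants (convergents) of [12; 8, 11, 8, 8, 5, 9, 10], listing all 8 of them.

12/1, 97/8, 1079/89, 8729/720, 70911/5849, 363284/29965, 3340467/275534, 33767954/2785305

Using the convergent recurrence p_i = a_i*p_{i-1} + p_{i-2}, q_i = a_i*q_{i-1} + q_{i-2} with p_{-2}=0, p_{-1}=1, q_{-2}=1, q_{-1}=0:
  i=0: a_0=12, p_0 = 12*1 + 0 = 12, q_0 = 12*0 + 1 = 1.
  i=1: a_1=8, p_1 = 8*12 + 1 = 97, q_1 = 8*1 + 0 = 8.
  i=2: a_2=11, p_2 = 11*97 + 12 = 1079, q_2 = 11*8 + 1 = 89.
  i=3: a_3=8, p_3 = 8*1079 + 97 = 8729, q_3 = 8*89 + 8 = 720.
  i=4: a_4=8, p_4 = 8*8729 + 1079 = 70911, q_4 = 8*720 + 89 = 5849.
  i=5: a_5=5, p_5 = 5*70911 + 8729 = 363284, q_5 = 5*5849 + 720 = 29965.
  i=6: a_6=9, p_6 = 9*363284 + 70911 = 3340467, q_6 = 9*29965 + 5849 = 275534.
  i=7: a_7=10, p_7 = 10*3340467 + 363284 = 33767954, q_7 = 10*275534 + 29965 = 2785305.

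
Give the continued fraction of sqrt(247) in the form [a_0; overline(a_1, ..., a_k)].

Write x_i = (sqrt(247) + m_i)/d_i with (m_0, d_0) = (0, 1). a_0 = floor(sqrt(247)) = 15, since 15^2 = 225 <= 247 < 256 = 16^2.
Iterate m_{i+1} = d_i*a_i - m_i, d_{i+1} = (247 - m_{i+1}^2)/d_i, a_{i+1} = floor((a_0 + m_{i+1})/d_{i+1}):
  m_1 = 1*15 - 0 = 15, d_1 = (247 - 15^2)/1 = 22/1 = 22, a_1 = floor((15 + 15)/22) = 1.
  m_2 = 22*1 - 15 = 7, d_2 = (247 - 7^2)/22 = 198/22 = 9, a_2 = floor((15 + 7)/9) = 2.
  m_3 = 9*2 - 7 = 11, d_3 = (247 - 11^2)/9 = 126/9 = 14, a_3 = floor((15 + 11)/14) = 1.
  m_4 = 14*1 - 11 = 3, d_4 = (247 - 3^2)/14 = 238/14 = 17, a_4 = floor((15 + 3)/17) = 1.
  m_5 = 17*1 - 3 = 14, d_5 = (247 - 14^2)/17 = 51/17 = 3, a_5 = floor((15 + 14)/3) = 9.
  m_6 = 3*9 - 14 = 13, d_6 = (247 - 13^2)/3 = 78/3 = 26, a_6 = floor((15 + 13)/26) = 1.
  m_7 = 26*1 - 13 = 13, d_7 = (247 - 13^2)/26 = 78/26 = 3, a_7 = floor((15 + 13)/3) = 9.
  m_8 = 3*9 - 13 = 14, d_8 = (247 - 14^2)/3 = 51/3 = 17, a_8 = floor((15 + 14)/17) = 1.
  m_9 = 17*1 - 14 = 3, d_9 = (247 - 3^2)/17 = 238/17 = 14, a_9 = floor((15 + 3)/14) = 1.
  m_10 = 14*1 - 3 = 11, d_10 = (247 - 11^2)/14 = 126/14 = 9, a_10 = floor((15 + 11)/9) = 2.
  m_11 = 9*2 - 11 = 7, d_11 = (247 - 7^2)/9 = 198/9 = 22, a_11 = floor((15 + 7)/22) = 1.
  m_12 = 22*1 - 7 = 15, d_12 = (247 - 15^2)/22 = 22/22 = 1, a_12 = floor((15 + 15)/1) = 30.
  m_13 = 1*30 - 15 = 15, d_13 = (247 - 15^2)/1 = 22/1 = 22: (m_13, d_13) = (m_1, d_1) = (15, 22), so from here the quotients repeat a_1, ..., a_12; the period length is 12.
Hence the expansion of sqrt(247) is a_0 = 15 followed by the repeating block 1, 2, 1, 1, 9, 1, 9, 1, 1, 2, 1, 30 (period 12).

[15; overline(1, 2, 1, 1, 9, 1, 9, 1, 1, 2, 1, 30)]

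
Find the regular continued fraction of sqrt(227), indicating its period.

Write x_i = (sqrt(227) + m_i)/d_i with (m_0, d_0) = (0, 1). a_0 = floor(sqrt(227)) = 15, since 15^2 = 225 <= 227 < 256 = 16^2.
Iterate m_{i+1} = d_i*a_i - m_i, d_{i+1} = (227 - m_{i+1}^2)/d_i, a_{i+1} = floor((a_0 + m_{i+1})/d_{i+1}):
  m_1 = 1*15 - 0 = 15, d_1 = (227 - 15^2)/1 = 2/1 = 2, a_1 = floor((15 + 15)/2) = 15.
  m_2 = 2*15 - 15 = 15, d_2 = (227 - 15^2)/2 = 2/2 = 1, a_2 = floor((15 + 15)/1) = 30.
  m_3 = 1*30 - 15 = 15, d_3 = (227 - 15^2)/1 = 2/1 = 2: (m_3, d_3) = (m_1, d_1) = (15, 2), so from here the quotients repeat a_1, a_2; the period length is 2.
Hence the expansion of sqrt(227) is a_0 = 15 followed by the repeating block 15, 30 (period 2).

[15; (15, 30)]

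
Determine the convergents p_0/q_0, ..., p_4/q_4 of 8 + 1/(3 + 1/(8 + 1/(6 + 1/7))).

Using the convergent recurrence p_i = a_i*p_{i-1} + p_{i-2}, q_i = a_i*q_{i-1} + q_{i-2} with p_{-2}=0, p_{-1}=1, q_{-2}=1, q_{-1}=0:
  i=0: a_0=8, p_0 = 8*1 + 0 = 8, q_0 = 8*0 + 1 = 1.
  i=1: a_1=3, p_1 = 3*8 + 1 = 25, q_1 = 3*1 + 0 = 3.
  i=2: a_2=8, p_2 = 8*25 + 8 = 208, q_2 = 8*3 + 1 = 25.
  i=3: a_3=6, p_3 = 6*208 + 25 = 1273, q_3 = 6*25 + 3 = 153.
  i=4: a_4=7, p_4 = 7*1273 + 208 = 9119, q_4 = 7*153 + 25 = 1096.

8/1, 25/3, 208/25, 1273/153, 9119/1096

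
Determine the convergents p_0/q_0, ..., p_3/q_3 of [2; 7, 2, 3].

Using the convergent recurrence p_i = a_i*p_{i-1} + p_{i-2}, q_i = a_i*q_{i-1} + q_{i-2} with p_{-2}=0, p_{-1}=1, q_{-2}=1, q_{-1}=0:
  i=0: a_0=2, p_0 = 2*1 + 0 = 2, q_0 = 2*0 + 1 = 1.
  i=1: a_1=7, p_1 = 7*2 + 1 = 15, q_1 = 7*1 + 0 = 7.
  i=2: a_2=2, p_2 = 2*15 + 2 = 32, q_2 = 2*7 + 1 = 15.
  i=3: a_3=3, p_3 = 3*32 + 15 = 111, q_3 = 3*15 + 7 = 52.

2/1, 15/7, 32/15, 111/52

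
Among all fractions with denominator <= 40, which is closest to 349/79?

53/12

Expand x = 349/79 as a continued fraction with the Euclidean algorithm:
  349 = 4*79 + 33, so a_0 = 4.
  79 = 2*33 + 13, so a_1 = 2.
  33 = 2*13 + 7, so a_2 = 2.
  13 = 1*7 + 6, so a_3 = 1.
  7 = 1*6 + 1, so a_4 = 1.
  6 = 6*1 + 0, so a_5 = 6.
so x = [4; 2, 2, 1, 1, 6].
Convergents (p_i = a_i*p_{i-1} + p_{i-2}, q_i = a_i*q_{i-1} + q_{i-2} with p_{-2}=0, p_{-1}=1, q_{-2}=1, q_{-1}=0), until the denominator exceeds 40:
  i=0: a_0=4, p_0 = 4*1 + 0 = 4, q_0 = 4*0 + 1 = 1.
  i=1: a_1=2, p_1 = 2*4 + 1 = 9, q_1 = 2*1 + 0 = 2.
  i=2: a_2=2, p_2 = 2*9 + 4 = 22, q_2 = 2*2 + 1 = 5.
  i=3: a_3=1, p_3 = 1*22 + 9 = 31, q_3 = 1*5 + 2 = 7.
  i=4: a_4=1, p_4 = 1*31 + 22 = 53, q_4 = 1*7 + 5 = 12.
  i=5: a_5=6, p_5 = 6*53 + 31 = 349, q_5 = 6*12 + 7 = 79.
q_5 = 79 > 40, so the last convergent with denominator <= 40 is p_4/q_4 = 53/12.
The closest fraction with denominator <= 40 is either p_4/q_4 or the intermediate fraction (k*p_4 + p_3)/(k*q_4 + q_3) with the largest k >= 1 whose denominator stays <= 40; these approach x as k grows, and every other convergent or intermediate fraction in range is farther away.
Largest k: floor((40 - q_3)/q_4) = floor((40 - 7)/12) = 2.
That gives (2*53 + 31)/(2*12 + 7) = 137/31.
Compare the errors: |x - 53/12| = |349*12 - 53*79|/(79*12) = 1/948, and |x - 137/31| = |349*31 - 137*79|/(79*31) = 4/2449.
Cross-multiplying, 1*2449 = 2449 < 3792 = 4*948, so 1/948 is smaller: the convergent 53/12 is closer to x than 137/31.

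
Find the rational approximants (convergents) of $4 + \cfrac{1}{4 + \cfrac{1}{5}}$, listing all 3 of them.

4/1, 17/4, 89/21

Using the convergent recurrence p_i = a_i*p_{i-1} + p_{i-2}, q_i = a_i*q_{i-1} + q_{i-2} with p_{-2}=0, p_{-1}=1, q_{-2}=1, q_{-1}=0:
  i=0: a_0=4, p_0 = 4*1 + 0 = 4, q_0 = 4*0 + 1 = 1.
  i=1: a_1=4, p_1 = 4*4 + 1 = 17, q_1 = 4*1 + 0 = 4.
  i=2: a_2=5, p_2 = 5*17 + 4 = 89, q_2 = 5*4 + 1 = 21.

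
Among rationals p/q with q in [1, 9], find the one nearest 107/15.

Expand x = 107/15 as a continued fraction with the Euclidean algorithm:
  107 = 7*15 + 2, so a_0 = 7.
  15 = 7*2 + 1, so a_1 = 7.
  2 = 2*1 + 0, so a_2 = 2.
so x = [7; 7, 2].
Convergents (p_i = a_i*p_{i-1} + p_{i-2}, q_i = a_i*q_{i-1} + q_{i-2} with p_{-2}=0, p_{-1}=1, q_{-2}=1, q_{-1}=0), until the denominator exceeds 9:
  i=0: a_0=7, p_0 = 7*1 + 0 = 7, q_0 = 7*0 + 1 = 1.
  i=1: a_1=7, p_1 = 7*7 + 1 = 50, q_1 = 7*1 + 0 = 7.
  i=2: a_2=2, p_2 = 2*50 + 7 = 107, q_2 = 2*7 + 1 = 15.
q_2 = 15 > 9, so the last convergent with denominator <= 9 is p_1/q_1 = 50/7.
The closest fraction with denominator <= 9 is either p_1/q_1 or the intermediate fraction (k*p_1 + p_0)/(k*q_1 + q_0) with the largest k >= 1 whose denominator stays <= 9; these approach x as k grows, and every other convergent or intermediate fraction in range is farther away.
Largest k: floor((9 - q_0)/q_1) = floor((9 - 1)/7) = 1.
That gives (1*50 + 7)/(1*7 + 1) = 57/8.
Compare the errors: |x - 50/7| = |107*7 - 50*15|/(15*7) = 1/105, and |x - 57/8| = |107*8 - 57*15|/(15*8) = 1/120.
Cross-multiplying, 1*105 = 105 < 120 = 1*120, so 1/120 is smaller: the intermediate fraction 57/8 is closer to x than 50/7.

57/8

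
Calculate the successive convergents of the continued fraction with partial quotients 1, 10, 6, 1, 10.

Using the convergent recurrence p_i = a_i*p_{i-1} + p_{i-2}, q_i = a_i*q_{i-1} + q_{i-2} with p_{-2}=0, p_{-1}=1, q_{-2}=1, q_{-1}=0:
  i=0: a_0=1, p_0 = 1*1 + 0 = 1, q_0 = 1*0 + 1 = 1.
  i=1: a_1=10, p_1 = 10*1 + 1 = 11, q_1 = 10*1 + 0 = 10.
  i=2: a_2=6, p_2 = 6*11 + 1 = 67, q_2 = 6*10 + 1 = 61.
  i=3: a_3=1, p_3 = 1*67 + 11 = 78, q_3 = 1*61 + 10 = 71.
  i=4: a_4=10, p_4 = 10*78 + 67 = 847, q_4 = 10*71 + 61 = 771.

1/1, 11/10, 67/61, 78/71, 847/771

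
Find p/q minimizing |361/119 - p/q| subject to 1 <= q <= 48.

91/30

Expand x = 361/119 as a continued fraction with the Euclidean algorithm:
  361 = 3*119 + 4, so a_0 = 3.
  119 = 29*4 + 3, so a_1 = 29.
  4 = 1*3 + 1, so a_2 = 1.
  3 = 3*1 + 0, so a_3 = 3.
so x = [3; 29, 1, 3].
Convergents (p_i = a_i*p_{i-1} + p_{i-2}, q_i = a_i*q_{i-1} + q_{i-2} with p_{-2}=0, p_{-1}=1, q_{-2}=1, q_{-1}=0), until the denominator exceeds 48:
  i=0: a_0=3, p_0 = 3*1 + 0 = 3, q_0 = 3*0 + 1 = 1.
  i=1: a_1=29, p_1 = 29*3 + 1 = 88, q_1 = 29*1 + 0 = 29.
  i=2: a_2=1, p_2 = 1*88 + 3 = 91, q_2 = 1*29 + 1 = 30.
  i=3: a_3=3, p_3 = 3*91 + 88 = 361, q_3 = 3*30 + 29 = 119.
q_3 = 119 > 48, so the last convergent with denominator <= 48 is p_2/q_2 = 91/30.
The closest fraction with denominator <= 48 is either p_2/q_2 or the intermediate fraction (k*p_2 + p_1)/(k*q_2 + q_1) with the largest k >= 1 whose denominator stays <= 48; these approach x as k grows, and every other convergent or intermediate fraction in range is farther away.
Largest k: floor((48 - q_1)/q_2) = floor((48 - 29)/30) = 0.
Since k = 0, no intermediate fraction beyond p_2/q_2 has denominator <= 48, so the convergent 91/30 is the closest (its error is |361*30 - 91*119|/(119*30) = 1/3570).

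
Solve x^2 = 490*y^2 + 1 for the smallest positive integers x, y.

(x, y) = (1039681, 46968)

First expand sqrt(490) as a continued fraction. With x_i = (sqrt(490) + m_i)/d_i and (m_0, d_0) = (0, 1): a_0 = floor(sqrt(490)) = 22, since 22^2 = 484 <= 490 < 529 = 23^2.
Iterate m_{i+1} = d_i*a_i - m_i, d_{i+1} = (490 - m_{i+1}^2)/d_i, a_{i+1} = floor((a_0 + m_{i+1})/d_{i+1}):
  m_1 = 1*22 - 0 = 22, d_1 = (490 - 22^2)/1 = 6/1 = 6, a_1 = floor((22 + 22)/6) = 7.
  m_2 = 6*7 - 22 = 20, d_2 = (490 - 20^2)/6 = 90/6 = 15, a_2 = floor((22 + 20)/15) = 2.
  m_3 = 15*2 - 20 = 10, d_3 = (490 - 10^2)/15 = 390/15 = 26, a_3 = floor((22 + 10)/26) = 1.
  m_4 = 26*1 - 10 = 16, d_4 = (490 - 16^2)/26 = 234/26 = 9, a_4 = floor((22 + 16)/9) = 4.
  m_5 = 9*4 - 16 = 20, d_5 = (490 - 20^2)/9 = 90/9 = 10, a_5 = floor((22 + 20)/10) = 4.
  m_6 = 10*4 - 20 = 20, d_6 = (490 - 20^2)/10 = 90/10 = 9, a_6 = floor((22 + 20)/9) = 4.
  m_7 = 9*4 - 20 = 16, d_7 = (490 - 16^2)/9 = 234/9 = 26, a_7 = floor((22 + 16)/26) = 1.
  m_8 = 26*1 - 16 = 10, d_8 = (490 - 10^2)/26 = 390/26 = 15, a_8 = floor((22 + 10)/15) = 2.
  m_9 = 15*2 - 10 = 20, d_9 = (490 - 20^2)/15 = 90/15 = 6, a_9 = floor((22 + 20)/6) = 7.
  m_10 = 6*7 - 20 = 22, d_10 = (490 - 22^2)/6 = 6/6 = 1, a_10 = floor((22 + 22)/1) = 44.
  m_11 = 1*44 - 22 = 22, d_11 = (490 - 22^2)/1 = 6/1 = 6: (m_11, d_11) = (m_1, d_1) = (22, 6), so from here the quotients repeat a_1, ..., a_10; the period length is 10.
So sqrt(490) = [22; (7, 2, 1, 4, 4, 4, 1, 2, 7, 44)] with period length k = 10.
k is even, so the fundamental solution of x^2 - 490y^2 = 1 is (p_{k-1}, q_{k-1}) = (p_9, q_9); compute convergents through index 9.
Convergents (p_i = a_i*p_{i-1} + p_{i-2}, q_i = a_i*q_{i-1} + q_{i-2} with p_{-2}=0, p_{-1}=1, q_{-2}=1, q_{-1}=0):
  i=0: a_0=22, p_0 = 22*1 + 0 = 22, q_0 = 22*0 + 1 = 1.
  i=1: a_1=7, p_1 = 7*22 + 1 = 155, q_1 = 7*1 + 0 = 7.
  i=2: a_2=2, p_2 = 2*155 + 22 = 332, q_2 = 2*7 + 1 = 15.
  i=3: a_3=1, p_3 = 1*332 + 155 = 487, q_3 = 1*15 + 7 = 22.
  i=4: a_4=4, p_4 = 4*487 + 332 = 2280, q_4 = 4*22 + 15 = 103.
  i=5: a_5=4, p_5 = 4*2280 + 487 = 9607, q_5 = 4*103 + 22 = 434.
  i=6: a_6=4, p_6 = 4*9607 + 2280 = 40708, q_6 = 4*434 + 103 = 1839.
  i=7: a_7=1, p_7 = 1*40708 + 9607 = 50315, q_7 = 1*1839 + 434 = 2273.
  i=8: a_8=2, p_8 = 2*50315 + 40708 = 141338, q_8 = 2*2273 + 1839 = 6385.
  i=9: a_9=7, p_9 = 7*141338 + 50315 = 1039681, q_9 = 7*6385 + 2273 = 46968.
Check: 1039681^2 - 490*46968^2 = 1080936581761 - 1080936581760 = 1, so (x, y) = (1039681, 46968) solves the equation, and by the theorem it is the least positive solution.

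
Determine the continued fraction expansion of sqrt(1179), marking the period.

Write x_i = (sqrt(1179) + m_i)/d_i with (m_0, d_0) = (0, 1). a_0 = floor(sqrt(1179)) = 34, since 34^2 = 1156 <= 1179 < 1225 = 35^2.
Iterate m_{i+1} = d_i*a_i - m_i, d_{i+1} = (1179 - m_{i+1}^2)/d_i, a_{i+1} = floor((a_0 + m_{i+1})/d_{i+1}):
  m_1 = 1*34 - 0 = 34, d_1 = (1179 - 34^2)/1 = 23/1 = 23, a_1 = floor((34 + 34)/23) = 2.
  m_2 = 23*2 - 34 = 12, d_2 = (1179 - 12^2)/23 = 1035/23 = 45, a_2 = floor((34 + 12)/45) = 1.
  m_3 = 45*1 - 12 = 33, d_3 = (1179 - 33^2)/45 = 90/45 = 2, a_3 = floor((34 + 33)/2) = 33.
  m_4 = 2*33 - 33 = 33, d_4 = (1179 - 33^2)/2 = 90/2 = 45, a_4 = floor((34 + 33)/45) = 1.
  m_5 = 45*1 - 33 = 12, d_5 = (1179 - 12^2)/45 = 1035/45 = 23, a_5 = floor((34 + 12)/23) = 2.
  m_6 = 23*2 - 12 = 34, d_6 = (1179 - 34^2)/23 = 23/23 = 1, a_6 = floor((34 + 34)/1) = 68.
  m_7 = 1*68 - 34 = 34, d_7 = (1179 - 34^2)/1 = 23/1 = 23: (m_7, d_7) = (m_1, d_1) = (34, 23), so from here the quotients repeat a_1, ..., a_6; the period length is 6.
Hence the expansion of sqrt(1179) is a_0 = 34 followed by the repeating block 2, 1, 33, 1, 2, 68 (period 6).

[34; (2, 1, 33, 1, 2, 68)]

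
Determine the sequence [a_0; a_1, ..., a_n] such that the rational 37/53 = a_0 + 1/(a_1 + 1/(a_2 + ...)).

[0; 1, 2, 3, 5]

Run the Euclidean algorithm on 37 and 53; the successive quotients are the partial quotients a_0, a_1, ... (each step inverts the fractional part left over by the previous one):
  37 = 0*53 + 37, so a_0 = 0.
  53 = 1*37 + 16, so a_1 = 1.
  37 = 2*16 + 5, so a_2 = 2.
  16 = 3*5 + 1, so a_3 = 3.
  5 = 5*1 + 0, so a_4 = 5.
The remainder reaches 0 after 5 divisions, so the expansion has 5 partial quotients, read off in order.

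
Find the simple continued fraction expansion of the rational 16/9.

Run the Euclidean algorithm on 16 and 9; the successive quotients are the partial quotients a_0, a_1, ... (each step inverts the fractional part left over by the previous one):
  16 = 1*9 + 7, so a_0 = 1.
  9 = 1*7 + 2, so a_1 = 1.
  7 = 3*2 + 1, so a_2 = 3.
  2 = 2*1 + 0, so a_3 = 2.
The remainder reaches 0 after 4 divisions, so the expansion has 4 partial quotients, read off in order.

[1; 1, 3, 2]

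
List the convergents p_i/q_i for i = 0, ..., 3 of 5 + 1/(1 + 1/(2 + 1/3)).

5/1, 6/1, 17/3, 57/10

Using the convergent recurrence p_i = a_i*p_{i-1} + p_{i-2}, q_i = a_i*q_{i-1} + q_{i-2} with p_{-2}=0, p_{-1}=1, q_{-2}=1, q_{-1}=0:
  i=0: a_0=5, p_0 = 5*1 + 0 = 5, q_0 = 5*0 + 1 = 1.
  i=1: a_1=1, p_1 = 1*5 + 1 = 6, q_1 = 1*1 + 0 = 1.
  i=2: a_2=2, p_2 = 2*6 + 5 = 17, q_2 = 2*1 + 1 = 3.
  i=3: a_3=3, p_3 = 3*17 + 6 = 57, q_3 = 3*3 + 1 = 10.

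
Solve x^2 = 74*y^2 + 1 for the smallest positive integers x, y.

First expand sqrt(74) as a continued fraction. With x_i = (sqrt(74) + m_i)/d_i and (m_0, d_0) = (0, 1): a_0 = floor(sqrt(74)) = 8, since 8^2 = 64 <= 74 < 81 = 9^2.
Iterate m_{i+1} = d_i*a_i - m_i, d_{i+1} = (74 - m_{i+1}^2)/d_i, a_{i+1} = floor((a_0 + m_{i+1})/d_{i+1}):
  m_1 = 1*8 - 0 = 8, d_1 = (74 - 8^2)/1 = 10/1 = 10, a_1 = floor((8 + 8)/10) = 1.
  m_2 = 10*1 - 8 = 2, d_2 = (74 - 2^2)/10 = 70/10 = 7, a_2 = floor((8 + 2)/7) = 1.
  m_3 = 7*1 - 2 = 5, d_3 = (74 - 5^2)/7 = 49/7 = 7, a_3 = floor((8 + 5)/7) = 1.
  m_4 = 7*1 - 5 = 2, d_4 = (74 - 2^2)/7 = 70/7 = 10, a_4 = floor((8 + 2)/10) = 1.
  m_5 = 10*1 - 2 = 8, d_5 = (74 - 8^2)/10 = 10/10 = 1, a_5 = floor((8 + 8)/1) = 16.
  m_6 = 1*16 - 8 = 8, d_6 = (74 - 8^2)/1 = 10/1 = 10: (m_6, d_6) = (m_1, d_1) = (8, 10), so from here the quotients repeat a_1, ..., a_5; the period length is 5.
So sqrt(74) = [8; (1, 1, 1, 1, 16)] with period length k = 5.
k is odd, so (p_{k-1}, q_{k-1}) only solves x^2 - 74y^2 = -1 and the fundamental solution of x^2 - 74y^2 = 1 is (p_{2k-1}, q_{2k-1}) = (p_9, q_9); compute convergents through index 9, running through the period twice.
Convergents (p_i = a_i*p_{i-1} + p_{i-2}, q_i = a_i*q_{i-1} + q_{i-2} with p_{-2}=0, p_{-1}=1, q_{-2}=1, q_{-1}=0):
  i=0: a_0=8, p_0 = 8*1 + 0 = 8, q_0 = 8*0 + 1 = 1.
  i=1: a_1=1, p_1 = 1*8 + 1 = 9, q_1 = 1*1 + 0 = 1.
  i=2: a_2=1, p_2 = 1*9 + 8 = 17, q_2 = 1*1 + 1 = 2.
  i=3: a_3=1, p_3 = 1*17 + 9 = 26, q_3 = 1*2 + 1 = 3.
  i=4: a_4=1, p_4 = 1*26 + 17 = 43, q_4 = 1*3 + 2 = 5.
  i=5: a_5=16, p_5 = 16*43 + 26 = 714, q_5 = 16*5 + 3 = 83.
  i=6: a_6=1, p_6 = 1*714 + 43 = 757, q_6 = 1*83 + 5 = 88.
  i=7: a_7=1, p_7 = 1*757 + 714 = 1471, q_7 = 1*88 + 83 = 171.
  i=8: a_8=1, p_8 = 1*1471 + 757 = 2228, q_8 = 1*171 + 88 = 259.
  i=9: a_9=1, p_9 = 1*2228 + 1471 = 3699, q_9 = 1*259 + 171 = 430.
Indeed p_4^2 - 74*q_4^2 = 1849 - 1850 = -1, not +1.
Check: 3699^2 - 74*430^2 = 13682601 - 13682600 = 1, so (x, y) = (3699, 430) solves the equation, and by the theorem it is the least positive solution.

(x, y) = (3699, 430)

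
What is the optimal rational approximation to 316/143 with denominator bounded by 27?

Expand x = 316/143 as a continued fraction with the Euclidean algorithm:
  316 = 2*143 + 30, so a_0 = 2.
  143 = 4*30 + 23, so a_1 = 4.
  30 = 1*23 + 7, so a_2 = 1.
  23 = 3*7 + 2, so a_3 = 3.
  7 = 3*2 + 1, so a_4 = 3.
  2 = 2*1 + 0, so a_5 = 2.
so x = [2; 4, 1, 3, 3, 2].
Convergents (p_i = a_i*p_{i-1} + p_{i-2}, q_i = a_i*q_{i-1} + q_{i-2} with p_{-2}=0, p_{-1}=1, q_{-2}=1, q_{-1}=0), until the denominator exceeds 27:
  i=0: a_0=2, p_0 = 2*1 + 0 = 2, q_0 = 2*0 + 1 = 1.
  i=1: a_1=4, p_1 = 4*2 + 1 = 9, q_1 = 4*1 + 0 = 4.
  i=2: a_2=1, p_2 = 1*9 + 2 = 11, q_2 = 1*4 + 1 = 5.
  i=3: a_3=3, p_3 = 3*11 + 9 = 42, q_3 = 3*5 + 4 = 19.
  i=4: a_4=3, p_4 = 3*42 + 11 = 137, q_4 = 3*19 + 5 = 62.
q_4 = 62 > 27, so the last convergent with denominator <= 27 is p_3/q_3 = 42/19.
The closest fraction with denominator <= 27 is either p_3/q_3 or the intermediate fraction (k*p_3 + p_2)/(k*q_3 + q_2) with the largest k >= 1 whose denominator stays <= 27; these approach x as k grows, and every other convergent or intermediate fraction in range is farther away.
Largest k: floor((27 - q_2)/q_3) = floor((27 - 5)/19) = 1.
That gives (1*42 + 11)/(1*19 + 5) = 53/24.
Compare the errors: |x - 42/19| = |316*19 - 42*143|/(143*19) = 2/2717, and |x - 53/24| = |316*24 - 53*143|/(143*24) = 5/3432.
Cross-multiplying, 2*3432 = 6864 < 13585 = 5*2717, so 2/2717 is smaller: the convergent 42/19 is closer to x than 53/24.

42/19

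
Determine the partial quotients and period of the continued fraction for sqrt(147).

Write x_i = (sqrt(147) + m_i)/d_i with (m_0, d_0) = (0, 1). a_0 = floor(sqrt(147)) = 12, since 12^2 = 144 <= 147 < 169 = 13^2.
Iterate m_{i+1} = d_i*a_i - m_i, d_{i+1} = (147 - m_{i+1}^2)/d_i, a_{i+1} = floor((a_0 + m_{i+1})/d_{i+1}):
  m_1 = 1*12 - 0 = 12, d_1 = (147 - 12^2)/1 = 3/1 = 3, a_1 = floor((12 + 12)/3) = 8.
  m_2 = 3*8 - 12 = 12, d_2 = (147 - 12^2)/3 = 3/3 = 1, a_2 = floor((12 + 12)/1) = 24.
  m_3 = 1*24 - 12 = 12, d_3 = (147 - 12^2)/1 = 3/1 = 3: (m_3, d_3) = (m_1, d_1) = (12, 3), so from here the quotients repeat a_1, a_2; the period length is 2.
Hence the expansion of sqrt(147) is a_0 = 12 followed by the repeating block 8, 24 (period 2).

[12; (8, 24)]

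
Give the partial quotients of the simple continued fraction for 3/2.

Run the Euclidean algorithm on 3 and 2; the successive quotients are the partial quotients a_0, a_1, ... (each step inverts the fractional part left over by the previous one):
  3 = 1*2 + 1, so a_0 = 1.
  2 = 2*1 + 0, so a_1 = 2.
The remainder reaches 0 after 2 divisions, so the expansion has 2 partial quotients, read off in order.

[1; 2]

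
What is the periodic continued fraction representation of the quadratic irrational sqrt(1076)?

Write x_i = (sqrt(1076) + m_i)/d_i with (m_0, d_0) = (0, 1). a_0 = floor(sqrt(1076)) = 32, since 32^2 = 1024 <= 1076 < 1089 = 33^2.
Iterate m_{i+1} = d_i*a_i - m_i, d_{i+1} = (1076 - m_{i+1}^2)/d_i, a_{i+1} = floor((a_0 + m_{i+1})/d_{i+1}):
  m_1 = 1*32 - 0 = 32, d_1 = (1076 - 32^2)/1 = 52/1 = 52, a_1 = floor((32 + 32)/52) = 1.
  m_2 = 52*1 - 32 = 20, d_2 = (1076 - 20^2)/52 = 676/52 = 13, a_2 = floor((32 + 20)/13) = 4.
  m_3 = 13*4 - 20 = 32, d_3 = (1076 - 32^2)/13 = 52/13 = 4, a_3 = floor((32 + 32)/4) = 16.
  m_4 = 4*16 - 32 = 32, d_4 = (1076 - 32^2)/4 = 52/4 = 13, a_4 = floor((32 + 32)/13) = 4.
  m_5 = 13*4 - 32 = 20, d_5 = (1076 - 20^2)/13 = 676/13 = 52, a_5 = floor((32 + 20)/52) = 1.
  m_6 = 52*1 - 20 = 32, d_6 = (1076 - 32^2)/52 = 52/52 = 1, a_6 = floor((32 + 32)/1) = 64.
  m_7 = 1*64 - 32 = 32, d_7 = (1076 - 32^2)/1 = 52/1 = 52: (m_7, d_7) = (m_1, d_1) = (32, 52), so from here the quotients repeat a_1, ..., a_6; the period length is 6.
Hence the expansion of sqrt(1076) is a_0 = 32 followed by the repeating block 1, 4, 16, 4, 1, 64 (period 6).

[32; (1, 4, 16, 4, 1, 64)]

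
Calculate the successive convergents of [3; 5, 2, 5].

3/1, 16/5, 35/11, 191/60

Using the convergent recurrence p_i = a_i*p_{i-1} + p_{i-2}, q_i = a_i*q_{i-1} + q_{i-2} with p_{-2}=0, p_{-1}=1, q_{-2}=1, q_{-1}=0:
  i=0: a_0=3, p_0 = 3*1 + 0 = 3, q_0 = 3*0 + 1 = 1.
  i=1: a_1=5, p_1 = 5*3 + 1 = 16, q_1 = 5*1 + 0 = 5.
  i=2: a_2=2, p_2 = 2*16 + 3 = 35, q_2 = 2*5 + 1 = 11.
  i=3: a_3=5, p_3 = 5*35 + 16 = 191, q_3 = 5*11 + 5 = 60.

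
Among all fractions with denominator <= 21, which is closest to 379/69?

11/2

Expand x = 379/69 as a continued fraction with the Euclidean algorithm:
  379 = 5*69 + 34, so a_0 = 5.
  69 = 2*34 + 1, so a_1 = 2.
  34 = 34*1 + 0, so a_2 = 34.
so x = [5; 2, 34].
Convergents (p_i = a_i*p_{i-1} + p_{i-2}, q_i = a_i*q_{i-1} + q_{i-2} with p_{-2}=0, p_{-1}=1, q_{-2}=1, q_{-1}=0), until the denominator exceeds 21:
  i=0: a_0=5, p_0 = 5*1 + 0 = 5, q_0 = 5*0 + 1 = 1.
  i=1: a_1=2, p_1 = 2*5 + 1 = 11, q_1 = 2*1 + 0 = 2.
  i=2: a_2=34, p_2 = 34*11 + 5 = 379, q_2 = 34*2 + 1 = 69.
q_2 = 69 > 21, so the last convergent with denominator <= 21 is p_1/q_1 = 11/2.
The closest fraction with denominator <= 21 is either p_1/q_1 or the intermediate fraction (k*p_1 + p_0)/(k*q_1 + q_0) with the largest k >= 1 whose denominator stays <= 21; these approach x as k grows, and every other convergent or intermediate fraction in range is farther away.
Largest k: floor((21 - q_0)/q_1) = floor((21 - 1)/2) = 10.
That gives (10*11 + 5)/(10*2 + 1) = 115/21.
Compare the errors: |x - 11/2| = |379*2 - 11*69|/(69*2) = 1/138, and |x - 115/21| = |379*21 - 115*69|/(69*21) = 24/1449.
Cross-multiplying, 1*1449 = 1449 < 3312 = 24*138, so 1/138 is smaller: the convergent 11/2 is closer to x than 115/21.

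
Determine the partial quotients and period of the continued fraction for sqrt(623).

Write x_i = (sqrt(623) + m_i)/d_i with (m_0, d_0) = (0, 1). a_0 = floor(sqrt(623)) = 24, since 24^2 = 576 <= 623 < 625 = 25^2.
Iterate m_{i+1} = d_i*a_i - m_i, d_{i+1} = (623 - m_{i+1}^2)/d_i, a_{i+1} = floor((a_0 + m_{i+1})/d_{i+1}):
  m_1 = 1*24 - 0 = 24, d_1 = (623 - 24^2)/1 = 47/1 = 47, a_1 = floor((24 + 24)/47) = 1.
  m_2 = 47*1 - 24 = 23, d_2 = (623 - 23^2)/47 = 94/47 = 2, a_2 = floor((24 + 23)/2) = 23.
  m_3 = 2*23 - 23 = 23, d_3 = (623 - 23^2)/2 = 94/2 = 47, a_3 = floor((24 + 23)/47) = 1.
  m_4 = 47*1 - 23 = 24, d_4 = (623 - 24^2)/47 = 47/47 = 1, a_4 = floor((24 + 24)/1) = 48.
  m_5 = 1*48 - 24 = 24, d_5 = (623 - 24^2)/1 = 47/1 = 47: (m_5, d_5) = (m_1, d_1) = (24, 47), so from here the quotients repeat a_1, ..., a_4; the period length is 4.
Hence the expansion of sqrt(623) is a_0 = 24 followed by the repeating block 1, 23, 1, 48 (period 4).

[24; (1, 23, 1, 48)]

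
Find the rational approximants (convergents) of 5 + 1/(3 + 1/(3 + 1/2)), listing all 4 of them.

5/1, 16/3, 53/10, 122/23

Using the convergent recurrence p_i = a_i*p_{i-1} + p_{i-2}, q_i = a_i*q_{i-1} + q_{i-2} with p_{-2}=0, p_{-1}=1, q_{-2}=1, q_{-1}=0:
  i=0: a_0=5, p_0 = 5*1 + 0 = 5, q_0 = 5*0 + 1 = 1.
  i=1: a_1=3, p_1 = 3*5 + 1 = 16, q_1 = 3*1 + 0 = 3.
  i=2: a_2=3, p_2 = 3*16 + 5 = 53, q_2 = 3*3 + 1 = 10.
  i=3: a_3=2, p_3 = 2*53 + 16 = 122, q_3 = 2*10 + 3 = 23.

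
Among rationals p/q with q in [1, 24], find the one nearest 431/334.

Expand x = 431/334 as a continued fraction with the Euclidean algorithm:
  431 = 1*334 + 97, so a_0 = 1.
  334 = 3*97 + 43, so a_1 = 3.
  97 = 2*43 + 11, so a_2 = 2.
  43 = 3*11 + 10, so a_3 = 3.
  11 = 1*10 + 1, so a_4 = 1.
  10 = 10*1 + 0, so a_5 = 10.
so x = [1; 3, 2, 3, 1, 10].
Convergents (p_i = a_i*p_{i-1} + p_{i-2}, q_i = a_i*q_{i-1} + q_{i-2} with p_{-2}=0, p_{-1}=1, q_{-2}=1, q_{-1}=0), until the denominator exceeds 24:
  i=0: a_0=1, p_0 = 1*1 + 0 = 1, q_0 = 1*0 + 1 = 1.
  i=1: a_1=3, p_1 = 3*1 + 1 = 4, q_1 = 3*1 + 0 = 3.
  i=2: a_2=2, p_2 = 2*4 + 1 = 9, q_2 = 2*3 + 1 = 7.
  i=3: a_3=3, p_3 = 3*9 + 4 = 31, q_3 = 3*7 + 3 = 24.
  i=4: a_4=1, p_4 = 1*31 + 9 = 40, q_4 = 1*24 + 7 = 31.
q_4 = 31 > 24, so the last convergent with denominator <= 24 is p_3/q_3 = 31/24.
The closest fraction with denominator <= 24 is either p_3/q_3 or the intermediate fraction (k*p_3 + p_2)/(k*q_3 + q_2) with the largest k >= 1 whose denominator stays <= 24; these approach x as k grows, and every other convergent or intermediate fraction in range is farther away.
Largest k: floor((24 - q_2)/q_3) = floor((24 - 7)/24) = 0.
Since k = 0, no intermediate fraction beyond p_3/q_3 has denominator <= 24, so the convergent 31/24 is the closest (its error is |431*24 - 31*334|/(334*24) = 10/8016).

31/24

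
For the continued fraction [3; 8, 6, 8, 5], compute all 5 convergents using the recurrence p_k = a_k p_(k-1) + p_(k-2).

Using the convergent recurrence p_i = a_i*p_{i-1} + p_{i-2}, q_i = a_i*q_{i-1} + q_{i-2} with p_{-2}=0, p_{-1}=1, q_{-2}=1, q_{-1}=0:
  i=0: a_0=3, p_0 = 3*1 + 0 = 3, q_0 = 3*0 + 1 = 1.
  i=1: a_1=8, p_1 = 8*3 + 1 = 25, q_1 = 8*1 + 0 = 8.
  i=2: a_2=6, p_2 = 6*25 + 3 = 153, q_2 = 6*8 + 1 = 49.
  i=3: a_3=8, p_3 = 8*153 + 25 = 1249, q_3 = 8*49 + 8 = 400.
  i=4: a_4=5, p_4 = 5*1249 + 153 = 6398, q_4 = 5*400 + 49 = 2049.

3/1, 25/8, 153/49, 1249/400, 6398/2049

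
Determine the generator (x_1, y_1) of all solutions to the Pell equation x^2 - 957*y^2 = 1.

First expand sqrt(957) as a continued fraction. With x_i = (sqrt(957) + m_i)/d_i and (m_0, d_0) = (0, 1): a_0 = floor(sqrt(957)) = 30, since 30^2 = 900 <= 957 < 961 = 31^2.
Iterate m_{i+1} = d_i*a_i - m_i, d_{i+1} = (957 - m_{i+1}^2)/d_i, a_{i+1} = floor((a_0 + m_{i+1})/d_{i+1}):
  m_1 = 1*30 - 0 = 30, d_1 = (957 - 30^2)/1 = 57/1 = 57, a_1 = floor((30 + 30)/57) = 1.
  m_2 = 57*1 - 30 = 27, d_2 = (957 - 27^2)/57 = 228/57 = 4, a_2 = floor((30 + 27)/4) = 14.
  m_3 = 4*14 - 27 = 29, d_3 = (957 - 29^2)/4 = 116/4 = 29, a_3 = floor((30 + 29)/29) = 2.
  m_4 = 29*2 - 29 = 29, d_4 = (957 - 29^2)/29 = 116/29 = 4, a_4 = floor((30 + 29)/4) = 14.
  m_5 = 4*14 - 29 = 27, d_5 = (957 - 27^2)/4 = 228/4 = 57, a_5 = floor((30 + 27)/57) = 1.
  m_6 = 57*1 - 27 = 30, d_6 = (957 - 30^2)/57 = 57/57 = 1, a_6 = floor((30 + 30)/1) = 60.
  m_7 = 1*60 - 30 = 30, d_7 = (957 - 30^2)/1 = 57/1 = 57: (m_7, d_7) = (m_1, d_1) = (30, 57), so from here the quotients repeat a_1, ..., a_6; the period length is 6.
So sqrt(957) = [30; (1, 14, 2, 14, 1, 60)] with period length k = 6.
k is even, so the fundamental solution of x^2 - 957y^2 = 1 is (p_{k-1}, q_{k-1}) = (p_5, q_5); compute convergents through index 5.
Convergents (p_i = a_i*p_{i-1} + p_{i-2}, q_i = a_i*q_{i-1} + q_{i-2} with p_{-2}=0, p_{-1}=1, q_{-2}=1, q_{-1}=0):
  i=0: a_0=30, p_0 = 30*1 + 0 = 30, q_0 = 30*0 + 1 = 1.
  i=1: a_1=1, p_1 = 1*30 + 1 = 31, q_1 = 1*1 + 0 = 1.
  i=2: a_2=14, p_2 = 14*31 + 30 = 464, q_2 = 14*1 + 1 = 15.
  i=3: a_3=2, p_3 = 2*464 + 31 = 959, q_3 = 2*15 + 1 = 31.
  i=4: a_4=14, p_4 = 14*959 + 464 = 13890, q_4 = 14*31 + 15 = 449.
  i=5: a_5=1, p_5 = 1*13890 + 959 = 14849, q_5 = 1*449 + 31 = 480.
Check: 14849^2 - 957*480^2 = 220492801 - 220492800 = 1, so (x, y) = (14849, 480) solves the equation, and by the theorem it is the least positive solution.

(x, y) = (14849, 480)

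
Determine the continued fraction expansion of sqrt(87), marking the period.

[9; (3, 18)]

Write x_i = (sqrt(87) + m_i)/d_i with (m_0, d_0) = (0, 1). a_0 = floor(sqrt(87)) = 9, since 9^2 = 81 <= 87 < 100 = 10^2.
Iterate m_{i+1} = d_i*a_i - m_i, d_{i+1} = (87 - m_{i+1}^2)/d_i, a_{i+1} = floor((a_0 + m_{i+1})/d_{i+1}):
  m_1 = 1*9 - 0 = 9, d_1 = (87 - 9^2)/1 = 6/1 = 6, a_1 = floor((9 + 9)/6) = 3.
  m_2 = 6*3 - 9 = 9, d_2 = (87 - 9^2)/6 = 6/6 = 1, a_2 = floor((9 + 9)/1) = 18.
  m_3 = 1*18 - 9 = 9, d_3 = (87 - 9^2)/1 = 6/1 = 6: (m_3, d_3) = (m_1, d_1) = (9, 6), so from here the quotients repeat a_1, a_2; the period length is 2.
Hence the expansion of sqrt(87) is a_0 = 9 followed by the repeating block 3, 18 (period 2).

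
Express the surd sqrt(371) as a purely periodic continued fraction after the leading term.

Write x_i = (sqrt(371) + m_i)/d_i with (m_0, d_0) = (0, 1). a_0 = floor(sqrt(371)) = 19, since 19^2 = 361 <= 371 < 400 = 20^2.
Iterate m_{i+1} = d_i*a_i - m_i, d_{i+1} = (371 - m_{i+1}^2)/d_i, a_{i+1} = floor((a_0 + m_{i+1})/d_{i+1}):
  m_1 = 1*19 - 0 = 19, d_1 = (371 - 19^2)/1 = 10/1 = 10, a_1 = floor((19 + 19)/10) = 3.
  m_2 = 10*3 - 19 = 11, d_2 = (371 - 11^2)/10 = 250/10 = 25, a_2 = floor((19 + 11)/25) = 1.
  m_3 = 25*1 - 11 = 14, d_3 = (371 - 14^2)/25 = 175/25 = 7, a_3 = floor((19 + 14)/7) = 4.
  m_4 = 7*4 - 14 = 14, d_4 = (371 - 14^2)/7 = 175/7 = 25, a_4 = floor((19 + 14)/25) = 1.
  m_5 = 25*1 - 14 = 11, d_5 = (371 - 11^2)/25 = 250/25 = 10, a_5 = floor((19 + 11)/10) = 3.
  m_6 = 10*3 - 11 = 19, d_6 = (371 - 19^2)/10 = 10/10 = 1, a_6 = floor((19 + 19)/1) = 38.
  m_7 = 1*38 - 19 = 19, d_7 = (371 - 19^2)/1 = 10/1 = 10: (m_7, d_7) = (m_1, d_1) = (19, 10), so from here the quotients repeat a_1, ..., a_6; the period length is 6.
Hence the expansion of sqrt(371) is a_0 = 19 followed by the repeating block 3, 1, 4, 1, 3, 38 (period 6).

[19; (3, 1, 4, 1, 3, 38)]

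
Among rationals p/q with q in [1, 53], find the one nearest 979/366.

107/40

Expand x = 979/366 as a continued fraction with the Euclidean algorithm:
  979 = 2*366 + 247, so a_0 = 2.
  366 = 1*247 + 119, so a_1 = 1.
  247 = 2*119 + 9, so a_2 = 2.
  119 = 13*9 + 2, so a_3 = 13.
  9 = 4*2 + 1, so a_4 = 4.
  2 = 2*1 + 0, so a_5 = 2.
so x = [2; 1, 2, 13, 4, 2].
Convergents (p_i = a_i*p_{i-1} + p_{i-2}, q_i = a_i*q_{i-1} + q_{i-2} with p_{-2}=0, p_{-1}=1, q_{-2}=1, q_{-1}=0), until the denominator exceeds 53:
  i=0: a_0=2, p_0 = 2*1 + 0 = 2, q_0 = 2*0 + 1 = 1.
  i=1: a_1=1, p_1 = 1*2 + 1 = 3, q_1 = 1*1 + 0 = 1.
  i=2: a_2=2, p_2 = 2*3 + 2 = 8, q_2 = 2*1 + 1 = 3.
  i=3: a_3=13, p_3 = 13*8 + 3 = 107, q_3 = 13*3 + 1 = 40.
  i=4: a_4=4, p_4 = 4*107 + 8 = 436, q_4 = 4*40 + 3 = 163.
q_4 = 163 > 53, so the last convergent with denominator <= 53 is p_3/q_3 = 107/40.
The closest fraction with denominator <= 53 is either p_3/q_3 or the intermediate fraction (k*p_3 + p_2)/(k*q_3 + q_2) with the largest k >= 1 whose denominator stays <= 53; these approach x as k grows, and every other convergent or intermediate fraction in range is farther away.
Largest k: floor((53 - q_2)/q_3) = floor((53 - 3)/40) = 1.
That gives (1*107 + 8)/(1*40 + 3) = 115/43.
Compare the errors: |x - 107/40| = |979*40 - 107*366|/(366*40) = 2/14640, and |x - 115/43| = |979*43 - 115*366|/(366*43) = 7/15738.
Cross-multiplying, 2*15738 = 31476 < 102480 = 7*14640, so 2/14640 is smaller: the convergent 107/40 is closer to x than 115/43.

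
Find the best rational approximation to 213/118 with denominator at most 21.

38/21

Expand x = 213/118 as a continued fraction with the Euclidean algorithm:
  213 = 1*118 + 95, so a_0 = 1.
  118 = 1*95 + 23, so a_1 = 1.
  95 = 4*23 + 3, so a_2 = 4.
  23 = 7*3 + 2, so a_3 = 7.
  3 = 1*2 + 1, so a_4 = 1.
  2 = 2*1 + 0, so a_5 = 2.
so x = [1; 1, 4, 7, 1, 2].
Convergents (p_i = a_i*p_{i-1} + p_{i-2}, q_i = a_i*q_{i-1} + q_{i-2} with p_{-2}=0, p_{-1}=1, q_{-2}=1, q_{-1}=0), until the denominator exceeds 21:
  i=0: a_0=1, p_0 = 1*1 + 0 = 1, q_0 = 1*0 + 1 = 1.
  i=1: a_1=1, p_1 = 1*1 + 1 = 2, q_1 = 1*1 + 0 = 1.
  i=2: a_2=4, p_2 = 4*2 + 1 = 9, q_2 = 4*1 + 1 = 5.
  i=3: a_3=7, p_3 = 7*9 + 2 = 65, q_3 = 7*5 + 1 = 36.
q_3 = 36 > 21, so the last convergent with denominator <= 21 is p_2/q_2 = 9/5.
The closest fraction with denominator <= 21 is either p_2/q_2 or the intermediate fraction (k*p_2 + p_1)/(k*q_2 + q_1) with the largest k >= 1 whose denominator stays <= 21; these approach x as k grows, and every other convergent or intermediate fraction in range is farther away.
Largest k: floor((21 - q_1)/q_2) = floor((21 - 1)/5) = 4.
That gives (4*9 + 2)/(4*5 + 1) = 38/21.
Compare the errors: |x - 9/5| = |213*5 - 9*118|/(118*5) = 3/590, and |x - 38/21| = |213*21 - 38*118|/(118*21) = 11/2478.
Cross-multiplying, 11*590 = 6490 < 7434 = 3*2478, so 11/2478 is smaller: the intermediate fraction 38/21 is closer to x than 9/5.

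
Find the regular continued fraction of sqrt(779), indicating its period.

[27; (1, 10, 5, 2, 27, 2, 5, 10, 1, 54)]

Write x_i = (sqrt(779) + m_i)/d_i with (m_0, d_0) = (0, 1). a_0 = floor(sqrt(779)) = 27, since 27^2 = 729 <= 779 < 784 = 28^2.
Iterate m_{i+1} = d_i*a_i - m_i, d_{i+1} = (779 - m_{i+1}^2)/d_i, a_{i+1} = floor((a_0 + m_{i+1})/d_{i+1}):
  m_1 = 1*27 - 0 = 27, d_1 = (779 - 27^2)/1 = 50/1 = 50, a_1 = floor((27 + 27)/50) = 1.
  m_2 = 50*1 - 27 = 23, d_2 = (779 - 23^2)/50 = 250/50 = 5, a_2 = floor((27 + 23)/5) = 10.
  m_3 = 5*10 - 23 = 27, d_3 = (779 - 27^2)/5 = 50/5 = 10, a_3 = floor((27 + 27)/10) = 5.
  m_4 = 10*5 - 27 = 23, d_4 = (779 - 23^2)/10 = 250/10 = 25, a_4 = floor((27 + 23)/25) = 2.
  m_5 = 25*2 - 23 = 27, d_5 = (779 - 27^2)/25 = 50/25 = 2, a_5 = floor((27 + 27)/2) = 27.
  m_6 = 2*27 - 27 = 27, d_6 = (779 - 27^2)/2 = 50/2 = 25, a_6 = floor((27 + 27)/25) = 2.
  m_7 = 25*2 - 27 = 23, d_7 = (779 - 23^2)/25 = 250/25 = 10, a_7 = floor((27 + 23)/10) = 5.
  m_8 = 10*5 - 23 = 27, d_8 = (779 - 27^2)/10 = 50/10 = 5, a_8 = floor((27 + 27)/5) = 10.
  m_9 = 5*10 - 27 = 23, d_9 = (779 - 23^2)/5 = 250/5 = 50, a_9 = floor((27 + 23)/50) = 1.
  m_10 = 50*1 - 23 = 27, d_10 = (779 - 27^2)/50 = 50/50 = 1, a_10 = floor((27 + 27)/1) = 54.
  m_11 = 1*54 - 27 = 27, d_11 = (779 - 27^2)/1 = 50/1 = 50: (m_11, d_11) = (m_1, d_1) = (27, 50), so from here the quotients repeat a_1, ..., a_10; the period length is 10.
Hence the expansion of sqrt(779) is a_0 = 27 followed by the repeating block 1, 10, 5, 2, 27, 2, 5, 10, 1, 54 (period 10).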